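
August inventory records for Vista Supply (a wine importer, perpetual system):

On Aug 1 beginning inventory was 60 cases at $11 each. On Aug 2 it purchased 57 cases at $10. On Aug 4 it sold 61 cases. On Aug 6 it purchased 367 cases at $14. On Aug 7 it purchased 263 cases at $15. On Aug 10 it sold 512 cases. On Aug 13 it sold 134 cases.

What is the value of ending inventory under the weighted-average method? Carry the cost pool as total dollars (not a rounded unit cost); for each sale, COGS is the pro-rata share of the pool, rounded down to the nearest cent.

Ending inventory = $563.95

After Aug 1: 60 on hand, pool $660.00 (≈ $11.0000 each)
After Aug 2: 117 on hand, pool $1,230.00 (≈ $10.5128 each)
Aug 4, sell 61: 61/117 × $1,230.00 → $641.28
After Aug 6: 423 on hand, pool $5,726.72 (≈ $13.5383 each)
After Aug 7: 686 on hand, pool $9,671.72 (≈ $14.0987 each)
Aug 10, sell 512: 512/686 × $9,671.72 → $7,218.54
Aug 13, sell 134: 134/174 × $2,453.18 → $1,889.23
Total COGS = $641.28 + $7,218.54 + $1,889.23 = $9,749.05
Ending inventory (cost pool remaining) = $563.95
Check: goods available $10,313.00 = COGS $9,749.05 + ending $563.95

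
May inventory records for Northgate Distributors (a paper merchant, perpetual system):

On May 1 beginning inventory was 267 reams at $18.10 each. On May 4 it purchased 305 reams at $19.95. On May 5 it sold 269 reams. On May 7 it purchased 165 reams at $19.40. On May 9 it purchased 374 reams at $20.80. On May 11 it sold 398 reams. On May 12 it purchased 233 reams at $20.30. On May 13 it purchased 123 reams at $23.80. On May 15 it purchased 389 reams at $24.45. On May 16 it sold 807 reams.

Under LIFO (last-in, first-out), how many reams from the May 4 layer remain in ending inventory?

May 5, 269 sold [LIFO — newest first]: 269 @ $19.95 = $5,366.55
May 11, 398 sold [LIFO — newest first]: 374 @ $20.80 + 24 @ $19.40 = $8,244.80
May 16, 807 sold [LIFO — newest first]: 389 @ $24.45 + 123 @ $23.80 + 233 @ $20.30 + 62 @ $19.40 = $18,371.15
Total COGS = $5,366.55 + $8,244.80 + $18,371.15 = $31,982.50
Ending inventory: 267 @ $18.10 + 36 @ $19.95 + 79 @ $19.40 = $7,083.50
Check: goods available $39,066.00 = COGS $31,982.50 + ending $7,083.50

36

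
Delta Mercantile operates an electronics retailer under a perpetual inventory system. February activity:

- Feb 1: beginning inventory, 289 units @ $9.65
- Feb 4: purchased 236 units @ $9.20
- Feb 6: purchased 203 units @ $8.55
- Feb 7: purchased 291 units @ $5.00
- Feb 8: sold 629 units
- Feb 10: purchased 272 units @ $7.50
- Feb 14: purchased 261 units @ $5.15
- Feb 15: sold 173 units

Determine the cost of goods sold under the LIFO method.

Feb 8, 629 sold [LIFO — newest first]: 291 @ $5.00 + 203 @ $8.55 + 135 @ $9.20 = $4,432.65
Feb 15, 173 sold [LIFO — newest first]: 173 @ $5.15 = $890.95
Total COGS = $4,432.65 + $890.95 = $5,323.60
Ending inventory: 289 @ $9.65 + 101 @ $9.20 + 272 @ $7.50 + 88 @ $5.15 = $6,211.25

COGS = $5,323.60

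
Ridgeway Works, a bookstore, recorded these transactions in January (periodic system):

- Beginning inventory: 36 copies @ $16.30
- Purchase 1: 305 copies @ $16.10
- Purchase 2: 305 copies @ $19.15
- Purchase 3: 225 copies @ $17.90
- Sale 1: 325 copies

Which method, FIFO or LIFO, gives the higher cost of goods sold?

LIFO

FIFO COGS: 36 @ $16.30 + 289 @ $16.10 = $5,239.70
LIFO COGS: 225 @ $17.90 + 100 @ $19.15 = $5,942.50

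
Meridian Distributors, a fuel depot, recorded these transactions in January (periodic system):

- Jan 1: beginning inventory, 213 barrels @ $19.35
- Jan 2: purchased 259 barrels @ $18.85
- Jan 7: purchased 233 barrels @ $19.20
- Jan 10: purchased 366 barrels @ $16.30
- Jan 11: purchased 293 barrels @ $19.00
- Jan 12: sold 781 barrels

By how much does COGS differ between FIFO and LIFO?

$840.90

FIFO COGS: 213 @ $19.35 + 259 @ $18.85 + 233 @ $19.20 + 76 @ $16.30 = $14,716.10
LIFO COGS: 293 @ $19.00 + 366 @ $16.30 + 122 @ $19.20 = $13,875.20
Difference = |$14,716.10 − $13,875.20| = $840.90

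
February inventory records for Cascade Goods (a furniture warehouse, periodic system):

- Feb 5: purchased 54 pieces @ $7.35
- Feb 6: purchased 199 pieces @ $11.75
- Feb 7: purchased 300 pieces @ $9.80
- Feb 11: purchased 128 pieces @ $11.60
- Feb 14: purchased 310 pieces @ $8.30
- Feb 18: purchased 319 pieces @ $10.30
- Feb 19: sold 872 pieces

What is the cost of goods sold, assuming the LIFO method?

Feb 19, 872 sold [LIFO — newest first]: 319 @ $10.30 + 310 @ $8.30 + 128 @ $11.60 + 115 @ $9.80 = $8,470.50
Ending inventory: 54 @ $7.35 + 199 @ $11.75 + 185 @ $9.80 = $4,548.15

COGS = $8,470.50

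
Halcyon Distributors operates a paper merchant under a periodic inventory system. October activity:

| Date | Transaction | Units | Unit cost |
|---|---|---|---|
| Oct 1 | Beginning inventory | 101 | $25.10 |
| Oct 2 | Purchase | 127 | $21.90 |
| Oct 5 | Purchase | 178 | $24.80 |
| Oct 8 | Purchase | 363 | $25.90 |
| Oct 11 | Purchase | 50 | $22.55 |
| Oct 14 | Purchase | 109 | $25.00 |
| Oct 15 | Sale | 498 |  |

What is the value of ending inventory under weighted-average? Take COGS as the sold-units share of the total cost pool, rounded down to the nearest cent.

Oct 15, sell 498: 498/928 × $22,985.00 → $12,334.62
Ending inventory (cost pool remaining) = $10,650.38

Ending inventory = $10,650.38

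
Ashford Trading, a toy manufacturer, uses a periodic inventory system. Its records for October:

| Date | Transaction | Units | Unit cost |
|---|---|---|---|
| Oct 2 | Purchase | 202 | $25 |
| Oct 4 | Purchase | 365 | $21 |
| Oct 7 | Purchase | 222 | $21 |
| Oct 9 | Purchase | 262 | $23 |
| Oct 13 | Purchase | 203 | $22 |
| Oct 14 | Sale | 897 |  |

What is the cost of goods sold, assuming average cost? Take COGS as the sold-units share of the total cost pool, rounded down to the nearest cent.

Oct 14, sell 897: 897/1254 × $27,869.00 → $19,935.00
Ending inventory (cost pool remaining) = $7,934.00
Check: goods available $27,869.00 = COGS $19,935.00 + ending $7,934.00

COGS = $19,935.00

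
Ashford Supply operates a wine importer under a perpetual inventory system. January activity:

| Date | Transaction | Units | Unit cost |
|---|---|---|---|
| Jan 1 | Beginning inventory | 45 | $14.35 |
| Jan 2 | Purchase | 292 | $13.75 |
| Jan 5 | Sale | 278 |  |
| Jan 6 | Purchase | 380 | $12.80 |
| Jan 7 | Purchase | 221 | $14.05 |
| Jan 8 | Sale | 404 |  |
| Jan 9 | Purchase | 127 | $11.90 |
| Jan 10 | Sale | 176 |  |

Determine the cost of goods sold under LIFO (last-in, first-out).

COGS = $11,408.45

Jan 5, 278 sold [LIFO — newest first]: 278 @ $13.75 = $3,822.50
Jan 8, 404 sold [LIFO — newest first]: 221 @ $14.05 + 183 @ $12.80 = $5,447.45
Jan 10, 176 sold [LIFO — newest first]: 127 @ $11.90 + 49 @ $12.80 = $2,138.50
Total COGS = $3,822.50 + $5,447.45 + $2,138.50 = $11,408.45
Ending inventory: 45 @ $14.35 + 14 @ $13.75 + 148 @ $12.80 = $2,732.65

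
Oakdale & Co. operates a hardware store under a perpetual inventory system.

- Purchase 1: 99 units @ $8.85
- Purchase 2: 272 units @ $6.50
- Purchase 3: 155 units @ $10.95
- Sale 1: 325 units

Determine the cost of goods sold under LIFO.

Sale 1 (325) [LIFO — newest first]: 155 @ $10.95 + 170 @ $6.50 = $2,802.25
Ending inventory: 99 @ $8.85 + 102 @ $6.50 = $1,539.15

COGS = $2,802.25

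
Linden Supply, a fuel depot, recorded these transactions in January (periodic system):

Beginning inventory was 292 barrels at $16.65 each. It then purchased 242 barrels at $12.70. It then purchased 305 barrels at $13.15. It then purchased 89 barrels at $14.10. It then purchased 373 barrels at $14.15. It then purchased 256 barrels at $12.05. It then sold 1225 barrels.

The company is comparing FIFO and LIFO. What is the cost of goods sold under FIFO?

COGS = $17,403.40

FIFO COGS: 292 @ $16.65 + 242 @ $12.70 + 305 @ $13.15 + 89 @ $14.10 + 297 @ $14.15 = $17,403.40
LIFO COGS: 256 @ $12.05 + 373 @ $14.15 + 89 @ $14.10 + 305 @ $13.15 + 202 @ $12.70 = $16,193.80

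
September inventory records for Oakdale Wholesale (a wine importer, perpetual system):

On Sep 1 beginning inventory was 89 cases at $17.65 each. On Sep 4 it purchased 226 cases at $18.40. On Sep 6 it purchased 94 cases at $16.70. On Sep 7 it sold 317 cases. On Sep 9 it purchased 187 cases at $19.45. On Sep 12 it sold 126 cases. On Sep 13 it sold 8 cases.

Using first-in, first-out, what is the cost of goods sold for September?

Sep 7, 317 sold [FIFO — oldest first]: 89 @ $17.65 + 226 @ $18.40 + 2 @ $16.70 = $5,762.65
Sep 12, 126 sold [FIFO — oldest first]: 92 @ $16.70 + 34 @ $19.45 = $2,197.70
Sep 13, 8 sold [FIFO — oldest first]: 8 @ $19.45 = $155.60
Total COGS = $5,762.65 + $2,197.70 + $155.60 = $8,115.95
Ending inventory: 145 @ $19.45 = $2,820.25

COGS = $8,115.95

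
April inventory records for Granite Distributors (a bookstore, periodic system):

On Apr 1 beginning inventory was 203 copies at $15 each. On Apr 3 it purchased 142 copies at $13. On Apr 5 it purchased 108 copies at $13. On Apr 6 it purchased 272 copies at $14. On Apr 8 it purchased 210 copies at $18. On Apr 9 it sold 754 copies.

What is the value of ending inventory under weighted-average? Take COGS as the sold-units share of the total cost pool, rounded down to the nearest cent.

Ending inventory = $2,687.52

Apr 9, sell 754: 754/935 × $13,883.00 → $11,195.48
Ending inventory (cost pool remaining) = $2,687.52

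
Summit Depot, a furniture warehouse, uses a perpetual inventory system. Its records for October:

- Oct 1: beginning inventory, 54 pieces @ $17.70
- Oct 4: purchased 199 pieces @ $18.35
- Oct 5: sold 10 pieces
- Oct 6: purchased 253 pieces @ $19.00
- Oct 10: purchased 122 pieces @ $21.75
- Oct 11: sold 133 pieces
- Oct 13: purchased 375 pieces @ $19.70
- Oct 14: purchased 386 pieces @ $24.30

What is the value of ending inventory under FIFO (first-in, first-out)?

Ending inventory = $26,246.30

Oct 5, 10 sold [FIFO — oldest first]: 10 @ $17.70 = $177.00
Oct 11, 133 sold [FIFO — oldest first]: 44 @ $17.70 + 89 @ $18.35 = $2,411.95
Total COGS = $177.00 + $2,411.95 = $2,588.95
Ending inventory: 110 @ $18.35 + 253 @ $19.00 + 122 @ $21.75 + 375 @ $19.70 + 386 @ $24.30 = $26,246.30
Check: goods available $28,835.25 = COGS $2,588.95 + ending $26,246.30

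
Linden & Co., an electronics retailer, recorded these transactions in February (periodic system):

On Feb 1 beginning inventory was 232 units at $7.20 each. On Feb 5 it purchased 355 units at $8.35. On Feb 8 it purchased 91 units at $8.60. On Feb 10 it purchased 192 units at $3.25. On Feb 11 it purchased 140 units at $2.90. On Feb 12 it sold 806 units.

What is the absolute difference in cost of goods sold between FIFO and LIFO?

$854.80

FIFO COGS: 232 @ $7.20 + 355 @ $8.35 + 91 @ $8.60 + 128 @ $3.25 = $5,833.25
LIFO COGS: 140 @ $2.90 + 192 @ $3.25 + 91 @ $8.60 + 355 @ $8.35 + 28 @ $7.20 = $4,978.45
Difference = |$5,833.25 − $4,978.45| = $854.80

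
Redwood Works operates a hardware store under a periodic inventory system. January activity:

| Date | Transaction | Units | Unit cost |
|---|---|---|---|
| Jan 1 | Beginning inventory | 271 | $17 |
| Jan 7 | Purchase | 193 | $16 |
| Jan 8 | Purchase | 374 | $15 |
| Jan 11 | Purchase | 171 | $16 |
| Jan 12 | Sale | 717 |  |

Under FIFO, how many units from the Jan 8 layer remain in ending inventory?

121

Jan 12, 717 sold [FIFO — oldest first]: 271 @ $17 + 193 @ $16 + 253 @ $15 = $11,490
Ending inventory: 121 @ $15 + 171 @ $16 = $4,551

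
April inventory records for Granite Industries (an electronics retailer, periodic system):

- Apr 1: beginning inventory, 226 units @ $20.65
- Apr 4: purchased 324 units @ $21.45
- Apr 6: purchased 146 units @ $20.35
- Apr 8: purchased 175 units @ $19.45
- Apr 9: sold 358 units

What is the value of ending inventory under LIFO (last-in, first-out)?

Ending inventory = $10,823.05

Apr 9, 358 sold [LIFO — newest first]: 175 @ $19.45 + 146 @ $20.35 + 37 @ $21.45 = $7,168.50
Ending inventory: 226 @ $20.65 + 287 @ $21.45 = $10,823.05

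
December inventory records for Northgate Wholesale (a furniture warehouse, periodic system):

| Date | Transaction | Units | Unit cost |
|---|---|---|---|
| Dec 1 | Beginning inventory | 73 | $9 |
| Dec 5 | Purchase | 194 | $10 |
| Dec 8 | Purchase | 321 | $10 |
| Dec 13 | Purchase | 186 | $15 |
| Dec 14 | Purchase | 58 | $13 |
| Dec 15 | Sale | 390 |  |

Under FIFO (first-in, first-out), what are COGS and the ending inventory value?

COGS = $3,827; ending inventory = $5,524

Dec 15, 390 sold [FIFO — oldest first]: 73 @ $9 + 194 @ $10 + 123 @ $10 = $3,827
Ending inventory: 198 @ $10 + 186 @ $15 + 58 @ $13 = $5,524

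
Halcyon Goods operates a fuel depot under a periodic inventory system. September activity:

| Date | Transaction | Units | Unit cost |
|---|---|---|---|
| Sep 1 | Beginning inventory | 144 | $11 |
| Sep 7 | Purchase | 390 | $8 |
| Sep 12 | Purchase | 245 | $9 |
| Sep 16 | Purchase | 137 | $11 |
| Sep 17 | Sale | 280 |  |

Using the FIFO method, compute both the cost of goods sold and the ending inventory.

Sep 17, 280 sold [FIFO — oldest first]: 144 @ $11 + 136 @ $8 = $2,672
Ending inventory: 254 @ $8 + 245 @ $9 + 137 @ $11 = $5,744

COGS = $2,672; ending inventory = $5,744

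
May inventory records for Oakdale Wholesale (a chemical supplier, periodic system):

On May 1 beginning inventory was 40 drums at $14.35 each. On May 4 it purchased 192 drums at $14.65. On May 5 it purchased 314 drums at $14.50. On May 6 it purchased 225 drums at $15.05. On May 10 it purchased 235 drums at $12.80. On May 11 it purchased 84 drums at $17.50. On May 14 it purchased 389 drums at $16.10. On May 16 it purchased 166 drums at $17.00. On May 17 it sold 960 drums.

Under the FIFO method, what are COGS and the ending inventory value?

COGS = $13,745.25; ending inventory = $11,143.70

May 17, 960 sold [FIFO — oldest first]: 40 @ $14.35 + 192 @ $14.65 + 314 @ $14.50 + 225 @ $15.05 + 189 @ $12.80 = $13,745.25
Ending inventory: 46 @ $12.80 + 84 @ $17.50 + 389 @ $16.10 + 166 @ $17.00 = $11,143.70
Check: goods available $24,888.95 = COGS $13,745.25 + ending $11,143.70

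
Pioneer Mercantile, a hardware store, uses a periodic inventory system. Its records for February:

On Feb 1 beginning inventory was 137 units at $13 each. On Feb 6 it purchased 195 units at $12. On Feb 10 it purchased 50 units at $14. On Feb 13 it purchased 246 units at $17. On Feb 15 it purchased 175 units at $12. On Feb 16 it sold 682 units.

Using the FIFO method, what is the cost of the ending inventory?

Feb 16, 682 sold [FIFO — oldest first]: 137 @ $13 + 195 @ $12 + 50 @ $14 + 246 @ $17 + 54 @ $12 = $9,651
Ending inventory: 121 @ $12 = $1,452
Check: goods available $11,103 = COGS $9,651 + ending $1,452

Ending inventory = $1,452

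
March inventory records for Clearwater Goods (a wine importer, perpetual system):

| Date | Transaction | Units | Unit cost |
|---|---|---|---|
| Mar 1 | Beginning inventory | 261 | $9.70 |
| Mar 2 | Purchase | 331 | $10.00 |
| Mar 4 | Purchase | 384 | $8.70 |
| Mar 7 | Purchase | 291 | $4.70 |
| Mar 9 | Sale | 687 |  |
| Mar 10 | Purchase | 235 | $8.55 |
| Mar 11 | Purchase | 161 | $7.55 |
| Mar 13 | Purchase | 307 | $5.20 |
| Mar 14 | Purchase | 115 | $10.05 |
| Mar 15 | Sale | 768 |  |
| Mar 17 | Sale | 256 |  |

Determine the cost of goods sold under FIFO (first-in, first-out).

Mar 9, 687 sold [FIFO — oldest first]: 261 @ $9.70 + 331 @ $10.00 + 95 @ $8.70 = $6,668.20
Mar 15, 768 sold [FIFO — oldest first]: 289 @ $8.70 + 291 @ $4.70 + 188 @ $8.55 = $5,489.40
Mar 17, 256 sold [FIFO — oldest first]: 47 @ $8.55 + 161 @ $7.55 + 48 @ $5.20 = $1,867.00
Total COGS = $6,668.20 + $5,489.40 + $1,867.00 = $14,024.60
Ending inventory: 259 @ $5.20 + 115 @ $10.05 = $2,502.55

COGS = $14,024.60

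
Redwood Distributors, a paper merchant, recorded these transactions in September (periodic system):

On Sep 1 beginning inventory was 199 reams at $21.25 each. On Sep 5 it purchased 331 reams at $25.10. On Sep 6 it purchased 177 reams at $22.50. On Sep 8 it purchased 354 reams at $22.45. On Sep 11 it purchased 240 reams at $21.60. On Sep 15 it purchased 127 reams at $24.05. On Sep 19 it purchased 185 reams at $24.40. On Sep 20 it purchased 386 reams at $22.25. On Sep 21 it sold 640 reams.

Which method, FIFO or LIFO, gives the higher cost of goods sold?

FIFO

FIFO COGS: 199 @ $21.25 + 331 @ $25.10 + 110 @ $22.50 = $15,011.85
LIFO COGS: 386 @ $22.25 + 185 @ $24.40 + 69 @ $24.05 = $14,761.95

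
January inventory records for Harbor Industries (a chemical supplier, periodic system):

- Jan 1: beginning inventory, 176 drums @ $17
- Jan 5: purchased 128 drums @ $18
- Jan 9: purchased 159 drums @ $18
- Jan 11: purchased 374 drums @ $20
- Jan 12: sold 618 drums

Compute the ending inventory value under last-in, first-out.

Ending inventory = $3,766

Jan 12, 618 sold [LIFO — newest first]: 374 @ $20 + 159 @ $18 + 85 @ $18 = $11,872
Ending inventory: 176 @ $17 + 43 @ $18 = $3,766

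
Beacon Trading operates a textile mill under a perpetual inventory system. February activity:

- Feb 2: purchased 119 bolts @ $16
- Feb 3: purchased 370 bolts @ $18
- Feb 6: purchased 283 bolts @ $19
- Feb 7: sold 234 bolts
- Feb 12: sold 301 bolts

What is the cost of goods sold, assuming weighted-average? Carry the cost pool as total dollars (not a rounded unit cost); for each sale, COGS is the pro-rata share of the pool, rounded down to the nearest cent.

COGS = $9,661.18

After Feb 2: 119 on hand, pool $1,904.00 (≈ $16.0000 each)
After Feb 3: 489 on hand, pool $8,564.00 (≈ $17.5133 each)
After Feb 6: 772 on hand, pool $13,941.00 (≈ $18.0583 each)
Feb 7, sell 234: 234/772 × $13,941.00 → $4,225.63
Feb 12, sell 301: 301/538 × $9,715.37 → $5,435.55
Total COGS = $4,225.63 + $5,435.55 = $9,661.18
Ending inventory (cost pool remaining) = $4,279.82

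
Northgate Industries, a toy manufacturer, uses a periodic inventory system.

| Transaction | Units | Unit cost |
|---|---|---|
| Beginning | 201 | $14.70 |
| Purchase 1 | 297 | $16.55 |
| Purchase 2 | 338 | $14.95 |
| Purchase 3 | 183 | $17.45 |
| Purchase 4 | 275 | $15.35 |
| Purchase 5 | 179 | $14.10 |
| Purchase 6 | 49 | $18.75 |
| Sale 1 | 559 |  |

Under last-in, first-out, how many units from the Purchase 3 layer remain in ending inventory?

Sale 1 (559) [LIFO — newest first]: 49 @ $18.75 + 179 @ $14.10 + 275 @ $15.35 + 56 @ $17.45 = $8,641.10
Ending inventory: 201 @ $14.70 + 297 @ $16.55 + 338 @ $14.95 + 127 @ $17.45 = $15,139.30

127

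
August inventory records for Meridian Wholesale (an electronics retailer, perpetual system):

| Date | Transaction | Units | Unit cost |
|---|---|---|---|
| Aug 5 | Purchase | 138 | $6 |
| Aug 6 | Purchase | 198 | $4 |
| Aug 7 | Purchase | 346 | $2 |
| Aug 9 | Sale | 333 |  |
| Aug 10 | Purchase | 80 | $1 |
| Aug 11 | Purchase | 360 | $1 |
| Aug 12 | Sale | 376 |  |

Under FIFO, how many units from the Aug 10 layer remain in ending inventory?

53

Aug 9, 333 sold [FIFO — oldest first]: 138 @ $6 + 195 @ $4 = $1,608
Aug 12, 376 sold [FIFO — oldest first]: 3 @ $4 + 346 @ $2 + 27 @ $1 = $731
Total COGS = $1,608 + $731 = $2,339
Ending inventory: 53 @ $1 + 360 @ $1 = $413
Check: goods available $2,752 = COGS $2,339 + ending $413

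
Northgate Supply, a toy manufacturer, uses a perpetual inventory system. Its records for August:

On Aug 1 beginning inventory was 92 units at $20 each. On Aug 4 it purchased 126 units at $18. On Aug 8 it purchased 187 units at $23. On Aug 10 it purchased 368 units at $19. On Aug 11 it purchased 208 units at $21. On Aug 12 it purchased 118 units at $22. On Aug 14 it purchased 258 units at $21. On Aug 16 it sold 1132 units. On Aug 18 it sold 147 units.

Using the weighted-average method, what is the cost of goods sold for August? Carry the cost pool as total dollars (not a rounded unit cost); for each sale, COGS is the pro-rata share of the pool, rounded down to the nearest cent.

COGS = $26,186.03

After Aug 1: 92 on hand, pool $1,840.00 (≈ $20.0000 each)
After Aug 4: 218 on hand, pool $4,108.00 (≈ $18.8440 each)
After Aug 8: 405 on hand, pool $8,409.00 (≈ $20.7630 each)
After Aug 10: 773 on hand, pool $15,401.00 (≈ $19.9237 each)
After Aug 11: 981 on hand, pool $19,769.00 (≈ $20.1519 each)
After Aug 12: 1099 on hand, pool $22,365.00 (≈ $20.3503 each)
After Aug 14: 1357 on hand, pool $27,783.00 (≈ $20.4738 each)
Aug 16, sell 1132: 1132/1357 × $27,783.00 → $23,176.38
Aug 18, sell 147: 147/225 × $4,606.62 → $3,009.65
Total COGS = $23,176.38 + $3,009.65 = $26,186.03
Ending inventory (cost pool remaining) = $1,596.97
Check: goods available $27,783.00 = COGS $26,186.03 + ending $1,596.97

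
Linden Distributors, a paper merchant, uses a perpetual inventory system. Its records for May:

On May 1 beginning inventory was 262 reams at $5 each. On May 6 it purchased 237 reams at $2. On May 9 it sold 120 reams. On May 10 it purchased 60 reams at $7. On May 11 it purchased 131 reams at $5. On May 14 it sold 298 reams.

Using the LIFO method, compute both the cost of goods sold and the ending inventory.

May 9, 120 sold [LIFO — newest first]: 120 @ $2 = $240
May 14, 298 sold [LIFO — newest first]: 131 @ $5 + 60 @ $7 + 107 @ $2 = $1,289
Total COGS = $240 + $1,289 = $1,529
Ending inventory: 262 @ $5 + 10 @ $2 = $1,330

COGS = $1,529; ending inventory = $1,330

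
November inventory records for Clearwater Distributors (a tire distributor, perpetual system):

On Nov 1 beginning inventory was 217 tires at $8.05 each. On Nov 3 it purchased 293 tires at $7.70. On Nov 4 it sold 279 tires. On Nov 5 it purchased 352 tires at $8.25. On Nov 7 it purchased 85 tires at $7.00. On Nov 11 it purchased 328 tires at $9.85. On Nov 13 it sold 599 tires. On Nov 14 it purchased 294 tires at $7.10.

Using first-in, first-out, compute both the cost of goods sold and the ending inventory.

COGS = $7,018.95; ending inventory = $5,801.20

Nov 4, 279 sold [FIFO — oldest first]: 217 @ $8.05 + 62 @ $7.70 = $2,224.25
Nov 13, 599 sold [FIFO — oldest first]: 231 @ $7.70 + 352 @ $8.25 + 16 @ $7.00 = $4,794.70
Total COGS = $2,224.25 + $4,794.70 = $7,018.95
Ending inventory: 69 @ $7.00 + 328 @ $9.85 + 294 @ $7.10 = $5,801.20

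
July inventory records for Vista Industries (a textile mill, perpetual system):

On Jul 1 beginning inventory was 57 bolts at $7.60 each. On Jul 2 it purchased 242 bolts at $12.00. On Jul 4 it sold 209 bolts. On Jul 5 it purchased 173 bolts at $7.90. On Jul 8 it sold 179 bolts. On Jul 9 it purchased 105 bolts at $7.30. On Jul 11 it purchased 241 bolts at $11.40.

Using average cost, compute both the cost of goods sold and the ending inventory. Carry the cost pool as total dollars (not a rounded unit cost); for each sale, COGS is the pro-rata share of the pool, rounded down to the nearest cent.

COGS = $3,946.55; ending inventory = $4,271.25

After Jul 1: 57 on hand, pool $433.20 (≈ $7.6000 each)
After Jul 2: 299 on hand, pool $3,337.20 (≈ $11.1612 each)
Jul 4, sell 209: 209/299 × $3,337.20 → $2,332.69
After Jul 5: 263 on hand, pool $2,371.21 (≈ $9.0160 each)
Jul 8, sell 179: 179/263 × $2,371.21 → $1,613.86
After Jul 9: 189 on hand, pool $1,523.85 (≈ $8.0627 each)
After Jul 11: 430 on hand, pool $4,271.25 (≈ $9.9331 each)
Total COGS = $2,332.69 + $1,613.86 = $3,946.55
Ending inventory (cost pool remaining) = $4,271.25
Check: goods available $8,217.80 = COGS $3,946.55 + ending $4,271.25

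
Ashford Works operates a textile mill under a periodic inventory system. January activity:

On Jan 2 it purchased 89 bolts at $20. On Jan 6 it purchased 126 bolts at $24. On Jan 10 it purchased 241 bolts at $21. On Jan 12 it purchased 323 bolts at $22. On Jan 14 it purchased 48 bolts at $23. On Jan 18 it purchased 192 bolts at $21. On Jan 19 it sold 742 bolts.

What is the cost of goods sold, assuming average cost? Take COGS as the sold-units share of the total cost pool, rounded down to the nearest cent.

Jan 19, sell 742: 742/1019 × $22,107.00 → $16,097.54
Ending inventory (cost pool remaining) = $6,009.46

COGS = $16,097.54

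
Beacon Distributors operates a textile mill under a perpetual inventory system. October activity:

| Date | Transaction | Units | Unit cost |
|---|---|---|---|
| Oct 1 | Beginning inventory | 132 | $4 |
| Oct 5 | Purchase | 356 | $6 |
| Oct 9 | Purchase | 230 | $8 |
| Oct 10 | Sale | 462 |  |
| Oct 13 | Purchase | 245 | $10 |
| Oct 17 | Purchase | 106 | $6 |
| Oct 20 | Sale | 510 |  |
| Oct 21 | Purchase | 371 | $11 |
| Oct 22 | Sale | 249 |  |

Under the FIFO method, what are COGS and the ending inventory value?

Oct 10, 462 sold [FIFO — oldest first]: 132 @ $4 + 330 @ $6 = $2,508
Oct 20, 510 sold [FIFO — oldest first]: 26 @ $6 + 230 @ $8 + 245 @ $10 + 9 @ $6 = $4,500
Oct 22, 249 sold [FIFO — oldest first]: 97 @ $6 + 152 @ $11 = $2,254
Total COGS = $2,508 + $4,500 + $2,254 = $9,262
Ending inventory: 219 @ $11 = $2,409

COGS = $9,262; ending inventory = $2,409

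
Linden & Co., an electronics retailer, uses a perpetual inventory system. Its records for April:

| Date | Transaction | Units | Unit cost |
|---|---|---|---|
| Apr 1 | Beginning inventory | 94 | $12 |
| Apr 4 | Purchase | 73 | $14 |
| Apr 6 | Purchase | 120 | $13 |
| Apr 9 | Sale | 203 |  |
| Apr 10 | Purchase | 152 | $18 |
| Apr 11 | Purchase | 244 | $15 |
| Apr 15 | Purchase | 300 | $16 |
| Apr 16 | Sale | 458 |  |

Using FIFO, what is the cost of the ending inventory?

Ending inventory = $5,130

Apr 9, 203 sold [FIFO — oldest first]: 94 @ $12 + 73 @ $14 + 36 @ $13 = $2,618
Apr 16, 458 sold [FIFO — oldest first]: 84 @ $13 + 152 @ $18 + 222 @ $15 = $7,158
Total COGS = $2,618 + $7,158 = $9,776
Ending inventory: 22 @ $15 + 300 @ $16 = $5,130
Check: goods available $14,906 = COGS $9,776 + ending $5,130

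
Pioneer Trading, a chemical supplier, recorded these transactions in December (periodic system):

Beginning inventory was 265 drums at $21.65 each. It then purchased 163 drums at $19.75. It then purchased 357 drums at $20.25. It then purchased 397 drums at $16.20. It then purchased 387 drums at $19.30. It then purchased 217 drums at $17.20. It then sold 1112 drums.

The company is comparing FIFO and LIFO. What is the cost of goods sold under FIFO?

COGS = $21,483.15

FIFO COGS: 265 @ $21.65 + 163 @ $19.75 + 357 @ $20.25 + 327 @ $16.20 = $21,483.15
LIFO COGS: 217 @ $17.20 + 387 @ $19.30 + 397 @ $16.20 + 111 @ $20.25 = $19,880.65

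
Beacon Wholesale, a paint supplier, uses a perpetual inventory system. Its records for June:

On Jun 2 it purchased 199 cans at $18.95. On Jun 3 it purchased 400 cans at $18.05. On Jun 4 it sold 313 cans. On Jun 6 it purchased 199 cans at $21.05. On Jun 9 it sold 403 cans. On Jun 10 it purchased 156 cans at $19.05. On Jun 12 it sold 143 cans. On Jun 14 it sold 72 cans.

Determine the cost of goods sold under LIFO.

COGS = $17,715.95

Jun 4, 313 sold [LIFO — newest first]: 313 @ $18.05 = $5,649.65
Jun 9, 403 sold [LIFO — newest first]: 199 @ $21.05 + 87 @ $18.05 + 117 @ $18.95 = $7,976.45
Jun 12, 143 sold [LIFO — newest first]: 143 @ $19.05 = $2,724.15
Jun 14, 72 sold [LIFO — newest first]: 13 @ $19.05 + 59 @ $18.95 = $1,365.70
Total COGS = $5,649.65 + $7,976.45 + $2,724.15 + $1,365.70 = $17,715.95
Ending inventory: 23 @ $18.95 = $435.85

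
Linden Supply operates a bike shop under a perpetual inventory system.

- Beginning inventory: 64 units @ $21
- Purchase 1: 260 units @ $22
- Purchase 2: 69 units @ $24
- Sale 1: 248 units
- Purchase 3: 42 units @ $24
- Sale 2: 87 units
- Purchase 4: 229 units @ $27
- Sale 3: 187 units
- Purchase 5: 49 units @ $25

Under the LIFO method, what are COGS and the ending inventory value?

Sale 1 (248) [LIFO — newest first]: 69 @ $24 + 179 @ $22 = $5,594
Sale 2 (87) [LIFO — newest first]: 42 @ $24 + 45 @ $22 = $1,998
Sale 3 (187) [LIFO — newest first]: 187 @ $27 = $5,049
Total COGS = $5,594 + $1,998 + $5,049 = $12,641
Ending inventory: 64 @ $21 + 36 @ $22 + 42 @ $27 + 49 @ $25 = $4,495

COGS = $12,641; ending inventory = $4,495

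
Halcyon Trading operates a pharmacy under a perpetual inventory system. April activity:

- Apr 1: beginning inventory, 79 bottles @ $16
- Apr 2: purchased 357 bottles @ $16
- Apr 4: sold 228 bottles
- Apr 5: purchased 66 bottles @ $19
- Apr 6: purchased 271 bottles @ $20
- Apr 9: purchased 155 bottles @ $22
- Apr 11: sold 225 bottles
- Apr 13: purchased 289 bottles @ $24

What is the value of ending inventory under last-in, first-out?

Apr 4, 228 sold [LIFO — newest first]: 228 @ $16 = $3,648
Apr 11, 225 sold [LIFO — newest first]: 155 @ $22 + 70 @ $20 = $4,810
Total COGS = $3,648 + $4,810 = $8,458
Ending inventory: 79 @ $16 + 129 @ $16 + 66 @ $19 + 201 @ $20 + 289 @ $24 = $15,538

Ending inventory = $15,538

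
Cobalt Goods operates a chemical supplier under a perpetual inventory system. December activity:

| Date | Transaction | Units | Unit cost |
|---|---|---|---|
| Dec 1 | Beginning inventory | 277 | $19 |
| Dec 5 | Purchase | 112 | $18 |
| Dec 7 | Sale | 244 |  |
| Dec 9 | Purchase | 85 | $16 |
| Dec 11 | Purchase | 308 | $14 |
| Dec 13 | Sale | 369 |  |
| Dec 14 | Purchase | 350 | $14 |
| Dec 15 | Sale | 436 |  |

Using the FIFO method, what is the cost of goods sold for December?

Dec 7, 244 sold [FIFO — oldest first]: 244 @ $19 = $4,636
Dec 13, 369 sold [FIFO — oldest first]: 33 @ $19 + 112 @ $18 + 85 @ $16 + 139 @ $14 = $5,949
Dec 15, 436 sold [FIFO — oldest first]: 169 @ $14 + 267 @ $14 = $6,104
Total COGS = $4,636 + $5,949 + $6,104 = $16,689
Ending inventory: 83 @ $14 = $1,162

COGS = $16,689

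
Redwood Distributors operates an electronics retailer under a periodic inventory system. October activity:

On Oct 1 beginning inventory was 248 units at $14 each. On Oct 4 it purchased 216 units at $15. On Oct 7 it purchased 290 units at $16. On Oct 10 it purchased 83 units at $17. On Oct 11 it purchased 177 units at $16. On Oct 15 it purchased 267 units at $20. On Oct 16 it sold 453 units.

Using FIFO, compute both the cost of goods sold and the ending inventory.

Oct 16, 453 sold [FIFO — oldest first]: 248 @ $14 + 205 @ $15 = $6,547
Ending inventory: 11 @ $15 + 290 @ $16 + 83 @ $17 + 177 @ $16 + 267 @ $20 = $14,388

COGS = $6,547; ending inventory = $14,388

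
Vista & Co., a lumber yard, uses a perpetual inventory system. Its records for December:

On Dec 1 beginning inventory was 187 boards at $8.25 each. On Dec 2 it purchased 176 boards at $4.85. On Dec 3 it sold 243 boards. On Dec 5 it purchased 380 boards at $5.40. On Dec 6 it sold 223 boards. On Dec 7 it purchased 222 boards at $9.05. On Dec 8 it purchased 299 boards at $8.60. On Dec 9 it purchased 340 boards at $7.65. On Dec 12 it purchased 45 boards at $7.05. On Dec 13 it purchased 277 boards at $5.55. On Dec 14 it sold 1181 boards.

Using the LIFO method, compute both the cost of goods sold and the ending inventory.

Dec 3, 243 sold [LIFO — newest first]: 176 @ $4.85 + 67 @ $8.25 = $1,406.35
Dec 6, 223 sold [LIFO — newest first]: 223 @ $5.40 = $1,204.20
Dec 14, 1181 sold [LIFO — newest first]: 277 @ $5.55 + 45 @ $7.05 + 340 @ $7.65 + 299 @ $8.60 + 220 @ $9.05 = $9,018.00
Total COGS = $1,406.35 + $1,204.20 + $9,018.00 = $11,628.55
Ending inventory: 120 @ $8.25 + 157 @ $5.40 + 2 @ $9.05 = $1,855.90

COGS = $11,628.55; ending inventory = $1,855.90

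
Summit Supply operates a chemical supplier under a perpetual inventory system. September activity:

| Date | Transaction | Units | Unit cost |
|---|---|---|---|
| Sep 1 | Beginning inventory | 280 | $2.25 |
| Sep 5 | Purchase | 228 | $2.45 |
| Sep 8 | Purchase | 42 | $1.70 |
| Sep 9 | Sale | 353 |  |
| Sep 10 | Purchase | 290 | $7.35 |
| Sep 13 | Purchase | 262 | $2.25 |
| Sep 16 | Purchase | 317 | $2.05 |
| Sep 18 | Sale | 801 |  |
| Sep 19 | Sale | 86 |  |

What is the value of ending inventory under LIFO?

Sep 9, 353 sold [LIFO — newest first]: 42 @ $1.70 + 228 @ $2.45 + 83 @ $2.25 = $816.75
Sep 18, 801 sold [LIFO — newest first]: 317 @ $2.05 + 262 @ $2.25 + 222 @ $7.35 = $2,871.05
Sep 19, 86 sold [LIFO — newest first]: 68 @ $7.35 + 18 @ $2.25 = $540.30
Total COGS = $816.75 + $2,871.05 + $540.30 = $4,228.10
Ending inventory: 179 @ $2.25 = $402.75
Check: goods available $4,630.85 = COGS $4,228.10 + ending $402.75

Ending inventory = $402.75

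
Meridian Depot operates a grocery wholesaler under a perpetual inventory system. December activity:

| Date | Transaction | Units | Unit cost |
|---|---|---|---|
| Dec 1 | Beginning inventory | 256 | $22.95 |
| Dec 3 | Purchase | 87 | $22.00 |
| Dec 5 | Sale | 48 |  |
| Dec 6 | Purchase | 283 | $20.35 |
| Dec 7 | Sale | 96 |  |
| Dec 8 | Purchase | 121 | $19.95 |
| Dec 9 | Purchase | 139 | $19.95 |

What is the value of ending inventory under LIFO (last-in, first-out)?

Dec 5, 48 sold [LIFO — newest first]: 48 @ $22.00 = $1,056.00
Dec 7, 96 sold [LIFO — newest first]: 96 @ $20.35 = $1,953.60
Total COGS = $1,056.00 + $1,953.60 = $3,009.60
Ending inventory: 256 @ $22.95 + 39 @ $22.00 + 187 @ $20.35 + 121 @ $19.95 + 139 @ $19.95 = $15,725.65

Ending inventory = $15,725.65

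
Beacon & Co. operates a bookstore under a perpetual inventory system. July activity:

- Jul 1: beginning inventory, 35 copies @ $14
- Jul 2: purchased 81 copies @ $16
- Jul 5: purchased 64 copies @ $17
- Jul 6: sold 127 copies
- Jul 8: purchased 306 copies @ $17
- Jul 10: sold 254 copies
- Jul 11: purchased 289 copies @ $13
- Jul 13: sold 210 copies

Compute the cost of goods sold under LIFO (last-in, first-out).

COGS = $9,144

Jul 6, 127 sold [LIFO — newest first]: 64 @ $17 + 63 @ $16 = $2,096
Jul 10, 254 sold [LIFO — newest first]: 254 @ $17 = $4,318
Jul 13, 210 sold [LIFO — newest first]: 210 @ $13 = $2,730
Total COGS = $2,096 + $4,318 + $2,730 = $9,144
Ending inventory: 35 @ $14 + 18 @ $16 + 52 @ $17 + 79 @ $13 = $2,689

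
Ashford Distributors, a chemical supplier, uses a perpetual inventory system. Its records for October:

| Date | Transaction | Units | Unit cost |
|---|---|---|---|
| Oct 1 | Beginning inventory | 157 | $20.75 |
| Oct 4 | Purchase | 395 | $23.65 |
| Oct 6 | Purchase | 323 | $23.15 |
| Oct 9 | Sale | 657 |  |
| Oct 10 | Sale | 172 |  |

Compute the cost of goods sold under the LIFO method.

Oct 9, 657 sold [LIFO — newest first]: 323 @ $23.15 + 334 @ $23.65 = $15,376.55
Oct 10, 172 sold [LIFO — newest first]: 61 @ $23.65 + 111 @ $20.75 = $3,745.90
Total COGS = $15,376.55 + $3,745.90 = $19,122.45
Ending inventory: 46 @ $20.75 = $954.50

COGS = $19,122.45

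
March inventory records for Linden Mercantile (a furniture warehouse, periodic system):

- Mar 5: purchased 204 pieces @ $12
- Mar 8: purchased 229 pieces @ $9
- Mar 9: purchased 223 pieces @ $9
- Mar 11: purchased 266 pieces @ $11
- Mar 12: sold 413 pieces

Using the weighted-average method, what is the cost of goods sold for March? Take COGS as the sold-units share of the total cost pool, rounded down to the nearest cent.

COGS = $4,229.44

Mar 12, sell 413: 413/922 × $9,442.00 → $4,229.44
Ending inventory (cost pool remaining) = $5,212.56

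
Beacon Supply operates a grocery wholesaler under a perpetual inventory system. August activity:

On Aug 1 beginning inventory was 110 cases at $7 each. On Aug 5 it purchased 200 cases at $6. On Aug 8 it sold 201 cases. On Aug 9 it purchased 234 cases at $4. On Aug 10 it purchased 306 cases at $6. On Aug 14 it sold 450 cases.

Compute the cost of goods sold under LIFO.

Aug 8, 201 sold [LIFO — newest first]: 200 @ $6 + 1 @ $7 = $1,207
Aug 14, 450 sold [LIFO — newest first]: 306 @ $6 + 144 @ $4 = $2,412
Total COGS = $1,207 + $2,412 = $3,619
Ending inventory: 109 @ $7 + 90 @ $4 = $1,123

COGS = $3,619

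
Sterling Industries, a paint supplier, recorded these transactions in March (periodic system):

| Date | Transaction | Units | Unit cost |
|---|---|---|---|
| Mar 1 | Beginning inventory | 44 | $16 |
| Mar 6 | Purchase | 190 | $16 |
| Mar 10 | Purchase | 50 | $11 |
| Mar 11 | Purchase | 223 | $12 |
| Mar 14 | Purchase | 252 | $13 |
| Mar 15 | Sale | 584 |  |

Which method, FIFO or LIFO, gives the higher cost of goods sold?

FIFO COGS: 44 @ $16 + 190 @ $16 + 50 @ $11 + 223 @ $12 + 77 @ $13 = $7,971
LIFO COGS: 252 @ $13 + 223 @ $12 + 50 @ $11 + 59 @ $16 = $7,446

FIFO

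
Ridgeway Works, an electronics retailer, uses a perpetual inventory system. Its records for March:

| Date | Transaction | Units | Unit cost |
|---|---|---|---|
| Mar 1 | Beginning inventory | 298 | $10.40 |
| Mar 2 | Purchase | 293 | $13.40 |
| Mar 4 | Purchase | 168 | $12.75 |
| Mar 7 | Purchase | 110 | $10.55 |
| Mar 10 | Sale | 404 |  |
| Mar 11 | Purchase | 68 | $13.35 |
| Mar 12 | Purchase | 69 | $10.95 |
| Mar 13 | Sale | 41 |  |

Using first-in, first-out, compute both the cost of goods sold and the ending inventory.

COGS = $5,069.00; ending inventory = $6,922.25

Mar 10, 404 sold [FIFO — oldest first]: 298 @ $10.40 + 106 @ $13.40 = $4,519.60
Mar 13, 41 sold [FIFO — oldest first]: 41 @ $13.40 = $549.40
Total COGS = $4,519.60 + $549.40 = $5,069.00
Ending inventory: 146 @ $13.40 + 168 @ $12.75 + 110 @ $10.55 + 68 @ $13.35 + 69 @ $10.95 = $6,922.25
Check: goods available $11,991.25 = COGS $5,069.00 + ending $6,922.25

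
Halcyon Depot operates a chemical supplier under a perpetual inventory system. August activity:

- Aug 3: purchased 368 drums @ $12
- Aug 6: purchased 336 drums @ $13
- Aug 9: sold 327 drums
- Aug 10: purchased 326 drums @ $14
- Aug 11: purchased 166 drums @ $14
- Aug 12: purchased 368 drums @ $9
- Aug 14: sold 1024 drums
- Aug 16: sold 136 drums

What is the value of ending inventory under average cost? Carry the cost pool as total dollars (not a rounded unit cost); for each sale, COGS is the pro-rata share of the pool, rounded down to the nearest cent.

Ending inventory = $927.74

After Aug 3: 368 on hand, pool $4,416.00 (≈ $12.0000 each)
After Aug 6: 704 on hand, pool $8,784.00 (≈ $12.4773 each)
Aug 9, sell 327: 327/704 × $8,784.00 → $4,080.06
After Aug 10: 703 on hand, pool $9,267.94 (≈ $13.1834 each)
After Aug 11: 869 on hand, pool $11,591.94 (≈ $13.3394 each)
After Aug 12: 1237 on hand, pool $14,903.94 (≈ $12.0485 each)
Aug 14, sell 1024: 1024/1237 × $14,903.94 → $12,337.61
Aug 16, sell 136: 136/213 × $2,566.33 → $1,638.59
Total COGS = $4,080.06 + $12,337.61 + $1,638.59 = $18,056.26
Ending inventory (cost pool remaining) = $927.74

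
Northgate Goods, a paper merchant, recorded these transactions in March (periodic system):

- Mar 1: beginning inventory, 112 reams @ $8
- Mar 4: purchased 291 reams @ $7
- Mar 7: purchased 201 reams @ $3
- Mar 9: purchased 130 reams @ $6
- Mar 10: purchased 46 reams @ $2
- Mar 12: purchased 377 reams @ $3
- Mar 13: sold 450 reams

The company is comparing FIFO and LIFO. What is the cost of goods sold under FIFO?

COGS = $3,074

FIFO COGS: 112 @ $8 + 291 @ $7 + 47 @ $3 = $3,074
LIFO COGS: 377 @ $3 + 46 @ $2 + 27 @ $6 = $1,385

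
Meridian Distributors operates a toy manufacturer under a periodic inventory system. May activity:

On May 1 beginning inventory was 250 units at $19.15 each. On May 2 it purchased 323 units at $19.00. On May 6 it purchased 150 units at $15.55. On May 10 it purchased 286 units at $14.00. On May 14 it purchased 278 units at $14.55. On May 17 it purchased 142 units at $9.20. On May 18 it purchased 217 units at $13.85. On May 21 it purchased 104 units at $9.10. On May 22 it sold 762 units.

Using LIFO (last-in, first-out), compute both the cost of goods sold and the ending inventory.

May 22, 762 sold [LIFO — newest first]: 104 @ $9.10 + 217 @ $13.85 + 142 @ $9.20 + 278 @ $14.55 + 21 @ $14.00 = $9,597.15
Ending inventory: 250 @ $19.15 + 323 @ $19.00 + 150 @ $15.55 + 265 @ $14.00 = $16,967.00

COGS = $9,597.15; ending inventory = $16,967.00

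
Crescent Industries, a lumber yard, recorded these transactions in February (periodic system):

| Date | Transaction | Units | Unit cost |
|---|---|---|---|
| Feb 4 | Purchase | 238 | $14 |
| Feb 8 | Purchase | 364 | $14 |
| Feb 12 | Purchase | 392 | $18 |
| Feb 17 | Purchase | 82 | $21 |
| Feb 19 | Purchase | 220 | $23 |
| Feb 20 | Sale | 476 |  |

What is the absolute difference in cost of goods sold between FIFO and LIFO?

$3,250

FIFO COGS: 238 @ $14 + 238 @ $14 = $6,664
LIFO COGS: 220 @ $23 + 82 @ $21 + 174 @ $18 = $9,914
Difference = |$6,664 − $9,914| = $3,250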